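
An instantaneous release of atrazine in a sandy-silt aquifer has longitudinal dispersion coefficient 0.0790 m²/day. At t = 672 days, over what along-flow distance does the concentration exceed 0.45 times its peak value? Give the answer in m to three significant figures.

The plume is Gaussian with σ = √(2Dt) = √(2 × 0.0790 × 672) = 10.30 m.
C/C_peak = exp(−Δx²/(2σ²)) = 0.45 ⇒ Δx = σ·√(−2 ln 0.45) = 10.30 × 1.264 = 13.02 m.
Width = 2Δx = 26.0 m.

26.0 m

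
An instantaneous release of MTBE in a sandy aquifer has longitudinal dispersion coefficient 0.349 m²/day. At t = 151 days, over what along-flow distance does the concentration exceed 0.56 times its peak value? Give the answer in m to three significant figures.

The plume is Gaussian with σ = √(2Dt) = √(2 × 0.349 × 151) = 10.27 m.
C/C_peak = exp(−Δx²/(2σ²)) = 0.56 ⇒ Δx = σ·√(−2 ln 0.56) = 10.27 × 1.077 = 11.06 m.
Width = 2Δx = 22.1 m.

22.1 m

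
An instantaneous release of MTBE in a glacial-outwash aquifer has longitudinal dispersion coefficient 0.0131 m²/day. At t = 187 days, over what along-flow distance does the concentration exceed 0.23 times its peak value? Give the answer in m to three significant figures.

The plume is Gaussian with σ = √(2Dt) = √(2 × 0.0131 × 187) = 2.213 m.
C/C_peak = exp(−Δx²/(2σ²)) = 0.23 ⇒ Δx = σ·√(−2 ln 0.23) = 2.213 × 1.714 = 3.793 m.
Width = 2Δx = 7.59 m.

7.59 m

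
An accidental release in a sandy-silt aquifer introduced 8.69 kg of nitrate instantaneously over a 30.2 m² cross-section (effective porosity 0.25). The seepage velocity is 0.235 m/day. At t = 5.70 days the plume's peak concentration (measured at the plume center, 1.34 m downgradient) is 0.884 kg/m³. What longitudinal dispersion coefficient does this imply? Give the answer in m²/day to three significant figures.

At the plume center C_max = M/(n_e·A·√(4πDt)), so D = M²/(4πt·(n_e·A·C_max)²).
n_e·A·C_max = 0.25 × 30.2 × 0.884 = 6.674 kg/m.
D = 8.69²/(4π × 5.70 × 6.674²) = 0.0237 m²/day.

0.0237 m²/day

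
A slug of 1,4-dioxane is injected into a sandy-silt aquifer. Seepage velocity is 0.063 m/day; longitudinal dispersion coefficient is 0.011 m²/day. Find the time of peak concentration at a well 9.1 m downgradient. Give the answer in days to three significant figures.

For the 1D instantaneous-source solution, setting ∂C/∂t = 0 at fixed x gives v²t² + 2Dt − x² = 0, so t = (√(D² + v²x²) − D)/v².
√(D² + v²x²) = √(0.011² + 0.063² × 9.1²) = 0.5734; v² = 0.003969.
t = (0.5734 − 0.011)/0.003969 = 142 days (vs. the pure-advection estimate x/v = 144 d).

142 days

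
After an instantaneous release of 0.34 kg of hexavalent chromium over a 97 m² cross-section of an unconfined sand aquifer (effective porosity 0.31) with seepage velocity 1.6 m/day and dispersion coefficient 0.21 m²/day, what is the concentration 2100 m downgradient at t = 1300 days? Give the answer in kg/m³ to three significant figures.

0.000134 kg/m³

For an instantaneous plane source, C(x,t) = M/(n_e·A·√(4πDt)) · exp(−(x−vt)²/(4Dt)), with n_e·A the pore (flow) area.
Plume center vt = 1.6 × 1300 = 2080 m, so the well at 2100 m is 20 m downgradient of the peak.
√(4πDt) = 58.57 m, giving peak height M/(n_e·A·√(4πDt)) = 0.34/(0.31 × 97 × 58.57) = 0.0001931 kg/m³.
(x−vt)²/(4Dt) = (20)²/(4 × 0.21 × 1300) = 0.3663; exp(−0.3663) = 0.6933.
C = 0.0001931 × 0.6933 = 0.000134 kg/m³.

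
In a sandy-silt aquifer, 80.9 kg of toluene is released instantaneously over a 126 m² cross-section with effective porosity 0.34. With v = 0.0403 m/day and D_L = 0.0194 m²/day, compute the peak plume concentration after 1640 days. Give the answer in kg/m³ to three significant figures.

The peak of an instantaneous 1D plume sits at x = vt; there the Gaussian factor is 1 and C_max = M/(n_e·A·√(4πDt)), where n_e·A is the pore area the mass is dissolved in.
√(4πDt) = √(4π × 0.0194 × 1640) = 20.00 m, so C_max = 80.9/(0.34 × 126 × 20.00) = 0.0944 kg/m³.

0.0944 kg/m³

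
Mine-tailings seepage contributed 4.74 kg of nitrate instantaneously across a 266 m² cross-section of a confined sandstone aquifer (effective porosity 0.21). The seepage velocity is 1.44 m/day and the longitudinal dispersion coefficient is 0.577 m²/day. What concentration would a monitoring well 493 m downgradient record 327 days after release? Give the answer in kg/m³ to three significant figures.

0.000911 kg/m³

For an instantaneous plane source, C(x,t) = M/(n_e·A·√(4πDt)) · exp(−(x−vt)²/(4Dt)), with n_e·A the pore (flow) area.
Plume center vt = 1.44 × 327 = 470.88 m, so the well at 493 m is 22.12 m downgradient of the peak.
√(4πDt) = 48.69 m, giving peak height M/(n_e·A·√(4πDt)) = 4.74/(0.21 × 266 × 48.69) = 0.001743 kg/m³.
(x−vt)²/(4Dt) = (22.12)²/(4 × 0.577 × 327) = 0.6483; exp(−0.6483) = 0.5229.
C = 0.001743 × 0.5229 = 0.000911 kg/m³.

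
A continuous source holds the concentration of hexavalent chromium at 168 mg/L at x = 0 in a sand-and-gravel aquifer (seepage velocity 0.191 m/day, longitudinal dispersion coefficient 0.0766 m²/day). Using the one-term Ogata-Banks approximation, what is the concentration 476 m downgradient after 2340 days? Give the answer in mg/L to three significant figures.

10.5 mg/L

For a continuous step input, C/C₀ ≈ ½·erfc((x−vt)/(2√(Dt))).
vt = 0.191 × 2340 = 446.94 m and 2√(Dt) = 2√(0.0766 × 2340) = 26.78 m.
Argument (x−vt)/(2√(Dt)) = (476 − 446.94)/26.78 = 1.085; ½·erfc(1.085) = 0.06246.
C = 168 × 0.06246 = 10.5 mg/L.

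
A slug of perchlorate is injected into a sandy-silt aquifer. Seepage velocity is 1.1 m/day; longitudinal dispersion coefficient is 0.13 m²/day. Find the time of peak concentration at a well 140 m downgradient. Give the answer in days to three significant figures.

127 days

For the 1D instantaneous-source solution, setting ∂C/∂t = 0 at fixed x gives v²t² + 2Dt − x² = 0, so t = (√(D² + v²x²) − D)/v².
√(D² + v²x²) = √(0.13² + 1.1² × 140²) = 154.0; v² = 1.21.
t = (154.0 − 0.13)/1.21 = 127 days (vs. the pure-advection estimate x/v = 127 d).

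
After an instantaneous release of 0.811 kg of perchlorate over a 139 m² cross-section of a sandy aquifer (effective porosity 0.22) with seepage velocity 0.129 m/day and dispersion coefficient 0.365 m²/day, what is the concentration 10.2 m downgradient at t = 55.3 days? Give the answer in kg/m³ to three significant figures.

0.00148 kg/m³

For an instantaneous plane source, C(x,t) = M/(n_e·A·√(4πDt)) · exp(−(x−vt)²/(4Dt)), with n_e·A the pore (flow) area.
Plume center vt = 0.129 × 55.3 = 7.1337 m, so the well at 10.2 m is 3.0663 m downgradient of the peak.
√(4πDt) = 15.93 m, giving peak height M/(n_e·A·√(4πDt)) = 0.811/(0.22 × 139 × 15.93) = 0.001665 kg/m³.
(x−vt)²/(4Dt) = (3.0663)²/(4 × 0.365 × 55.3) = 0.1165; exp(−0.1165) = 0.8900.
C = 0.001665 × 0.8900 = 0.00148 kg/m³.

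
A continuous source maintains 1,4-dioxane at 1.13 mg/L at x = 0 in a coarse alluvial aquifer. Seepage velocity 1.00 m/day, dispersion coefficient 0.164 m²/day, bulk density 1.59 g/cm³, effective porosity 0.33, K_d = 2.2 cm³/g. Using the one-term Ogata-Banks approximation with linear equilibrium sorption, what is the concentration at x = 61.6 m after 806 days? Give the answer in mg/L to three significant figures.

1.07 mg/L

Retardation factor R = 1 + ρ_b·K_d/n = 1 + 1.59 × 2.2/0.33 = 11.60.
Sorption retards both mechanisms: v_R = v/R = 0.08621 m/day, D_R = D/R = 0.01414 m²/day.
v_R·t = 0.08621 × 806 = 69.48526 m; 2√(D_R t) = 6.752 m; argument = (61.6 − 69.48526)/6.752 = -1.168.
C = C₀ × ½·erfc(-1.168) = 1.13 × 0.9507 = 1.07 mg/L.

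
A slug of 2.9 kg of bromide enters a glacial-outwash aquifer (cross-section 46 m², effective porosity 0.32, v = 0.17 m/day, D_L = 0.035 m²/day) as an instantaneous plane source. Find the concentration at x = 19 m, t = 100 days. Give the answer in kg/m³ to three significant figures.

0.0223 kg/m³

For an instantaneous plane source, C(x,t) = M/(n_e·A·√(4πDt)) · exp(−(x−vt)²/(4Dt)), with n_e·A the pore (flow) area.
Plume center vt = 0.17 × 100 = 17 m, so the well at 19 m is 2 m downgradient of the peak.
√(4πDt) = 6.632 m, giving peak height M/(n_e·A·√(4πDt)) = 2.9/(0.32 × 46 × 6.632) = 0.02971 kg/m³.
(x−vt)²/(4Dt) = (2)²/(4 × 0.035 × 100) = 0.2857; exp(−0.2857) = 0.7515.
C = 0.02971 × 0.7515 = 0.0223 kg/m³.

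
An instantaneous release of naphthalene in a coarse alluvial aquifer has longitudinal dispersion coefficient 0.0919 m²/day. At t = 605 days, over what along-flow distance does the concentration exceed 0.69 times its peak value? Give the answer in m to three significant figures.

The plume is Gaussian with σ = √(2Dt) = √(2 × 0.0919 × 605) = 10.55 m.
C/C_peak = exp(−Δx²/(2σ²)) = 0.69 ⇒ Δx = σ·√(−2 ln 0.69) = 10.55 × 0.8615 = 9.089 m.
Width = 2Δx = 18.2 m.

18.2 m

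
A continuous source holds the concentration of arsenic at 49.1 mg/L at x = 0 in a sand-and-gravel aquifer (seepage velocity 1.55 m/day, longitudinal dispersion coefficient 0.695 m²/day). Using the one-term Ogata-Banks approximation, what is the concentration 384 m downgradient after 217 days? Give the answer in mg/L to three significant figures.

0.149 mg/L

For a continuous step input, C/C₀ ≈ ½·erfc((x−vt)/(2√(Dt))).
vt = 1.55 × 217 = 336.35 m and 2√(Dt) = 2√(0.695 × 217) = 24.56 m.
Argument (x−vt)/(2√(Dt)) = (384 − 336.35)/24.56 = 1.940; ½·erfc(1.940) = 0.003039.
C = 49.1 × 0.003039 = 0.149 mg/L.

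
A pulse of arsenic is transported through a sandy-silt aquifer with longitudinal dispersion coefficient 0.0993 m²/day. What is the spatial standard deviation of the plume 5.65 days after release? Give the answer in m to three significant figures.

1.06 m

Dispersive spreading gives a Gaussian with σ² = 2Dt; advection only shifts the center.
σ = √(2 × 0.0993 × 5.65) = 1.06 m.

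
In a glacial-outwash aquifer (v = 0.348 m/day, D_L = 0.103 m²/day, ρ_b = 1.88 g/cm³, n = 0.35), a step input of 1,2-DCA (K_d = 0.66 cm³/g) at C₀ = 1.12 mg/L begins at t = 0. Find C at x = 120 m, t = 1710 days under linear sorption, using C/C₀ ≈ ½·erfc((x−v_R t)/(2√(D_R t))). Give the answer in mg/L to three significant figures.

1.00 mg/L

Retardation factor R = 1 + ρ_b·K_d/n = 1 + 1.88 × 0.66/0.35 = 4.545.
Sorption retards both mechanisms: v_R = v/R = 0.07657 m/day, D_R = D/R = 0.02266 m²/day.
v_R·t = 0.07657 × 1710 = 130.9347 m; 2√(D_R t) = 12.45 m; argument = (120 − 130.9347)/12.45 = -0.8783.
C = C₀ × ½·erfc(-0.8783) = 1.12 × 0.8929 = 1.00 mg/L.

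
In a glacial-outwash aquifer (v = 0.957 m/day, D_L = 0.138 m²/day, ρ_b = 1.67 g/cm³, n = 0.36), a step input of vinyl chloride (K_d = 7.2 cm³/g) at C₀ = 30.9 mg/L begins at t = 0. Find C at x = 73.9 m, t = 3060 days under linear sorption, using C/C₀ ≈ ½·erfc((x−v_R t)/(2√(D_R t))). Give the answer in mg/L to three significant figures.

Retardation factor R = 1 + ρ_b·K_d/n = 1 + 1.67 × 7.2/0.36 = 34.40.
Sorption retards both mechanisms: v_R = v/R = 0.02782 m/day, D_R = D/R = 0.004012 m²/day.
v_R·t = 0.02782 × 3060 = 85.1292 m; 2√(D_R t) = 7.008 m; argument = (73.9 − 85.1292)/7.008 = -1.602.
C = C₀ × ½·erfc(-1.602) = 30.9 × 0.9883 = 30.5 mg/L.

30.5 mg/L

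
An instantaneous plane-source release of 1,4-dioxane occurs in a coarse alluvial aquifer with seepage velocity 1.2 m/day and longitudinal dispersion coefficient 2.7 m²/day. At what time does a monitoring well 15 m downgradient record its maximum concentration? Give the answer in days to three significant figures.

For the 1D instantaneous-source solution, setting ∂C/∂t = 0 at fixed x gives v²t² + 2Dt − x² = 0, so t = (√(D² + v²x²) − D)/v².
√(D² + v²x²) = √(2.7² + 1.2² × 15²) = 18.20; v² = 1.44.
t = (18.20 − 2.7)/1.44 = 10.8 days (vs. the pure-advection estimate x/v = 12.5 d).

10.8 days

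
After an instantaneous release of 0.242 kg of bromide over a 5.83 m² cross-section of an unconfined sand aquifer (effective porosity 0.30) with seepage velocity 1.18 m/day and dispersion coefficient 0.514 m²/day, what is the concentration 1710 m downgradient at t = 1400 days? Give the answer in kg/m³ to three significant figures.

For an instantaneous plane source, C(x,t) = M/(n_e·A·√(4πDt)) · exp(−(x−vt)²/(4Dt)), with n_e·A the pore (flow) area.
Plume center vt = 1.18 × 1400 = 1652 m, so the well at 1710 m is 58 m downgradient of the peak.
√(4πDt) = 95.09 m, giving peak height M/(n_e·A·√(4πDt)) = 0.242/(0.30 × 5.83 × 95.09) = 0.001455 kg/m³.
(x−vt)²/(4Dt) = (58)²/(4 × 0.514 × 1400) = 1.169; exp(−1.169) = 0.3107.
C = 0.001455 × 0.3107 = 0.000452 kg/m³.

0.000452 kg/m³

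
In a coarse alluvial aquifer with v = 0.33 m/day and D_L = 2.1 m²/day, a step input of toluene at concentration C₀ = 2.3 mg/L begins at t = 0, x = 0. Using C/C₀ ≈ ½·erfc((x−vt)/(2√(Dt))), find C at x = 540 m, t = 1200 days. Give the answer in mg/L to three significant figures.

For a continuous step input, C/C₀ ≈ ½·erfc((x−vt)/(2√(Dt))).
vt = 0.33 × 1200 = 396 m and 2√(Dt) = 2√(2.1 × 1200) = 100.4 m.
Argument (x−vt)/(2√(Dt)) = (540 − 396)/100.4 = 1.434; ½·erfc(1.434) = 0.02128.
C = 2.3 × 0.02128 = 0.0489 mg/L.

0.0489 mg/L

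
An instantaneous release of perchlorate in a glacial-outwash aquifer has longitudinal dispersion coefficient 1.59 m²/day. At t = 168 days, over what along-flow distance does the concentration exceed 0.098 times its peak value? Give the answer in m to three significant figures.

The plume is Gaussian with σ = √(2Dt) = √(2 × 1.59 × 168) = 23.11 m.
C/C_peak = exp(−Δx²/(2σ²)) = 0.098 ⇒ Δx = σ·√(−2 ln 0.098) = 23.11 × 2.155 = 49.80 m.
Width = 2Δx = 99.6 m.

99.6 m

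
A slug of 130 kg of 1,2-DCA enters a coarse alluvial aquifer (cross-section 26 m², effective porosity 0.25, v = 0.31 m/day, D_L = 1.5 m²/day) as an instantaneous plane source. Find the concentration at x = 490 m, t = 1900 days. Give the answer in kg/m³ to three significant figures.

For an instantaneous plane source, C(x,t) = M/(n_e·A·√(4πDt)) · exp(−(x−vt)²/(4Dt)), with n_e·A the pore (flow) area.
Plume center vt = 0.31 × 1900 = 589 m, so the well at 490 m is 99 m upgradient of the peak.
√(4πDt) = 189.2 m, giving peak height M/(n_e·A·√(4πDt)) = 130/(0.25 × 26 × 189.2) = 0.1057 kg/m³.
(x−vt)²/(4Dt) = (-99)²/(4 × 1.5 × 1900) = 0.8597; exp(−0.8597) = 0.4233.
C = 0.1057 × 0.4233 = 0.0447 kg/m³.

0.0447 kg/m³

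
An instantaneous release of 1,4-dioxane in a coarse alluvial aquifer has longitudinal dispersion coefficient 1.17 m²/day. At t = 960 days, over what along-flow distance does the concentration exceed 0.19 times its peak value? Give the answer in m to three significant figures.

173 m

The plume is Gaussian with σ = √(2Dt) = √(2 × 1.17 × 960) = 47.40 m.
C/C_peak = exp(−Δx²/(2σ²)) = 0.19 ⇒ Δx = σ·√(−2 ln 0.19) = 47.40 × 1.822 = 86.36 m.
Width = 2Δx = 173 m.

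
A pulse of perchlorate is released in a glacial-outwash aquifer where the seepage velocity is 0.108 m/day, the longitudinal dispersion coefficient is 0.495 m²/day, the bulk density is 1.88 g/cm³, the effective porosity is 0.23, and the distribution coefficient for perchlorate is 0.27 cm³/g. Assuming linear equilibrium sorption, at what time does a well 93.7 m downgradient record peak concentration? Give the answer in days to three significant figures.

Retardation factor R = 1 + ρ_b·K_d/n = 1 + 1.88 × 0.27/0.23 = 3.207.
Sorption retards both mechanisms: v_R = v/R = 0.03368 m/day, D_R = D/R = 0.1543 m²/day.
Peak time from v_R²t² + 2D_R t − x² = 0: t = (√(D_R² + v_R²x²) − D_R)/v_R².
√(D_R² + v_R²x²) = √(0.1543² + 0.03368² × 93.7²) = 3.160; v_R² = 0.001134.
t = (3.160 − 0.1543)/0.001134 = 2650 days.

2650 days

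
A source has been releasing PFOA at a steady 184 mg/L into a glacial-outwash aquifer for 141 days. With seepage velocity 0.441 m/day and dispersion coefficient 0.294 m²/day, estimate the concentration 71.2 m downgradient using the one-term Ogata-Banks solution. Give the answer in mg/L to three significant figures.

For a continuous step input, C/C₀ ≈ ½·erfc((x−vt)/(2√(Dt))).
vt = 0.441 × 141 = 62.181 m and 2√(Dt) = 2√(0.294 × 141) = 12.88 m.
Argument (x−vt)/(2√(Dt)) = (71.2 − 62.181)/12.88 = 0.7002; ½·erfc(0.7002) = 0.1610.
C = 184 × 0.1610 = 29.6 mg/L.

29.6 mg/L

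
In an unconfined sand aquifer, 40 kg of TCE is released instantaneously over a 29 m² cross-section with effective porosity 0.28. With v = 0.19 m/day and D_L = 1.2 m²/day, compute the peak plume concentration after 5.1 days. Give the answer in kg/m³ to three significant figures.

0.562 kg/m³

The peak of an instantaneous 1D plume sits at x = vt; there the Gaussian factor is 1 and C_max = M/(n_e·A·√(4πDt)), where n_e·A is the pore area the mass is dissolved in.
√(4πDt) = √(4π × 1.2 × 5.1) = 8.770 m, so C_max = 40/(0.28 × 29 × 8.770) = 0.562 kg/m³.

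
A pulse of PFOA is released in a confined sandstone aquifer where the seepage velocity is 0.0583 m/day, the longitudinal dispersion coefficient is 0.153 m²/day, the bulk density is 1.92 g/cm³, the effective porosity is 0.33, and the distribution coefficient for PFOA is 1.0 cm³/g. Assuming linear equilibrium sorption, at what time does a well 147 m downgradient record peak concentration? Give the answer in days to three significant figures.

Retardation factor R = 1 + ρ_b·K_d/n = 1 + 1.92 × 1.0/0.33 = 6.818.
Sorption retards both mechanisms: v_R = v/R = 0.008551 m/day, D_R = D/R = 0.02244 m²/day.
Peak time from v_R²t² + 2D_R t − x² = 0: t = (√(D_R² + v_R²x²) − D_R)/v_R².
√(D_R² + v_R²x²) = √(0.02244² + 0.008551² × 147²) = 1.257; v_R² = 7.312e-05.
t = (1.257 − 0.02244)/7.312e-05 = 16900 days.

16900 days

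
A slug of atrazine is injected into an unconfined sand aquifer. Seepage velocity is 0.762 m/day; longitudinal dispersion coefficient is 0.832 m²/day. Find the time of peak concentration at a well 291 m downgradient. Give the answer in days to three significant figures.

For the 1D instantaneous-source solution, setting ∂C/∂t = 0 at fixed x gives v²t² + 2Dt − x² = 0, so t = (√(D² + v²x²) − D)/v².
√(D² + v²x²) = √(0.832² + 0.762² × 291²) = 221.7; v² = 0.580644.
t = (221.7 − 0.832)/0.580644 = 380 days (vs. the pure-advection estimate x/v = 382 d).

380 days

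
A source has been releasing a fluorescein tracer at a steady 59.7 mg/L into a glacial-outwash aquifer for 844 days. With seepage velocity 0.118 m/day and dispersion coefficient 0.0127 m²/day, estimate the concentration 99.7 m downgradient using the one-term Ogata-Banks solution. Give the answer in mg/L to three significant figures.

For a continuous step input, C/C₀ ≈ ½·erfc((x−vt)/(2√(Dt))).
vt = 0.118 × 844 = 99.592 m and 2√(Dt) = 2√(0.0127 × 844) = 6.548 m.
Argument (x−vt)/(2√(Dt)) = (99.7 − 99.592)/6.548 = 0.01649; ½·erfc(0.01649) = 0.4907.
C = 59.7 × 0.4907 = 29.3 mg/L.

29.3 mg/L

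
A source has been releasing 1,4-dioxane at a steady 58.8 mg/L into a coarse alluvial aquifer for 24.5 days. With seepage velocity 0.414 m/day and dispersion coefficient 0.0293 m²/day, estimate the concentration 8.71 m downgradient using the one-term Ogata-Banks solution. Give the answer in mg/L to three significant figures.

52.0 mg/L

For a continuous step input, C/C₀ ≈ ½·erfc((x−vt)/(2√(Dt))).
vt = 0.414 × 24.5 = 10.143 m and 2√(Dt) = 2√(0.0293 × 24.5) = 1.695 m.
Argument (x−vt)/(2√(Dt)) = (8.71 − 10.143)/1.695 = -0.8454; ½·erfc(-0.8454) = 0.8841.
C = 58.8 × 0.8841 = 52.0 mg/L.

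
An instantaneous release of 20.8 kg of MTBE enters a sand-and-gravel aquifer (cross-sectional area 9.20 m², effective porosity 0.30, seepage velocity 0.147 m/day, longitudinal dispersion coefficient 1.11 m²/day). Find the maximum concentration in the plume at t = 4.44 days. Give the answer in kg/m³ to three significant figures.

0.958 kg/m³

The peak of an instantaneous 1D plume sits at x = vt; there the Gaussian factor is 1 and C_max = M/(n_e·A·√(4πDt)), where n_e·A is the pore area the mass is dissolved in.
√(4πDt) = √(4π × 1.11 × 4.44) = 7.870 m, so C_max = 20.8/(0.30 × 9.20 × 7.870) = 0.958 kg/m³.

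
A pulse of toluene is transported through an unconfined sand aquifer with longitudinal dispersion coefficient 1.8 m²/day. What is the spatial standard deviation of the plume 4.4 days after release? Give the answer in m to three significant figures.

Dispersive spreading gives a Gaussian with σ² = 2Dt; advection only shifts the center.
σ = √(2 × 1.8 × 4.4) = 3.98 m.

3.98 m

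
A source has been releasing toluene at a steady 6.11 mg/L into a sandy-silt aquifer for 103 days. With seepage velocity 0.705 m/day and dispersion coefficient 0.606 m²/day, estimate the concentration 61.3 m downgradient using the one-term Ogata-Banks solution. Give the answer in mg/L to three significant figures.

5.16 mg/L

For a continuous step input, C/C₀ ≈ ½·erfc((x−vt)/(2√(Dt))).
vt = 0.705 × 103 = 72.615 m and 2√(Dt) = 2√(0.606 × 103) = 15.80 m.
Argument (x−vt)/(2√(Dt)) = (61.3 − 72.615)/15.80 = -0.7161; ½·erfc(-0.7161) = 0.8444.
C = 6.11 × 0.8444 = 5.16 mg/L.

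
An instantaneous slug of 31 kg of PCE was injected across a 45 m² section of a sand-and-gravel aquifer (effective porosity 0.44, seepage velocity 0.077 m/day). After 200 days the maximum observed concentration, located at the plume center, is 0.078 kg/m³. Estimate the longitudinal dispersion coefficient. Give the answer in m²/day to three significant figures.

0.160 m²/day

At the plume center C_max = M/(n_e·A·√(4πDt)), so D = M²/(4πt·(n_e·A·C_max)²).
n_e·A·C_max = 0.44 × 45 × 0.078 = 1.544 kg/m.
D = 31²/(4π × 200 × 1.544²) = 0.160 m²/day.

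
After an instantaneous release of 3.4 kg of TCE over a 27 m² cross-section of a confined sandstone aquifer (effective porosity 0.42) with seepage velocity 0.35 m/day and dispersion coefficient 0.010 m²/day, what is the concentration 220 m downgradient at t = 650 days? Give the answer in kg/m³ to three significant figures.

For an instantaneous plane source, C(x,t) = M/(n_e·A·√(4πDt)) · exp(−(x−vt)²/(4Dt)), with n_e·A the pore (flow) area.
Plume center vt = 0.35 × 650 = 227.5 m, so the well at 220 m is 7.5 m upgradient of the peak.
√(4πDt) = 9.038 m, giving peak height M/(n_e·A·√(4πDt)) = 3.4/(0.42 × 27 × 9.038) = 0.03317 kg/m³.
(x−vt)²/(4Dt) = (-7.5)²/(4 × 0.010 × 650) = 2.163; exp(−2.163) = 0.1150.
C = 0.03317 × 0.1150 = 0.00381 kg/m³.

0.00381 kg/m³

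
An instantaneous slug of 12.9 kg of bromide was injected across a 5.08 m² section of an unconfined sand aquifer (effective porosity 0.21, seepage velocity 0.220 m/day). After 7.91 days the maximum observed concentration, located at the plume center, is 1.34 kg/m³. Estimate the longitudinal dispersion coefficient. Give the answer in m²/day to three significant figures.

0.819 m²/day

At the plume center C_max = M/(n_e·A·√(4πDt)), so D = M²/(4πt·(n_e·A·C_max)²).
n_e·A·C_max = 0.21 × 5.08 × 1.34 = 1.430 kg/m.
D = 12.9²/(4π × 7.91 × 1.430²) = 0.819 m²/day.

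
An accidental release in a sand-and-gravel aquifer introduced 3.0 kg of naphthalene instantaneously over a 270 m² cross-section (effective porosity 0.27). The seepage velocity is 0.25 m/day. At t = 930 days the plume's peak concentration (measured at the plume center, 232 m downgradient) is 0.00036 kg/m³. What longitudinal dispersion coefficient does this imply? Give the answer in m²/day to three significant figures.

1.12 m²/day

At the plume center C_max = M/(n_e·A·√(4πDt)), so D = M²/(4πt·(n_e·A·C_max)²).
n_e·A·C_max = 0.27 × 270 × 0.00036 = 0.02624 kg/m.
D = 3.0²/(4π × 930 × 0.02624²) = 1.12 m²/day.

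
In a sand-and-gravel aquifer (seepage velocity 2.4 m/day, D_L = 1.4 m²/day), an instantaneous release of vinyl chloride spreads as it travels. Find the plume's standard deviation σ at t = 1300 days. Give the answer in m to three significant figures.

Dispersive spreading gives a Gaussian with σ² = 2Dt; advection only shifts the center.
σ = √(2 × 1.4 × 1300) = 60.3 m.

60.3 m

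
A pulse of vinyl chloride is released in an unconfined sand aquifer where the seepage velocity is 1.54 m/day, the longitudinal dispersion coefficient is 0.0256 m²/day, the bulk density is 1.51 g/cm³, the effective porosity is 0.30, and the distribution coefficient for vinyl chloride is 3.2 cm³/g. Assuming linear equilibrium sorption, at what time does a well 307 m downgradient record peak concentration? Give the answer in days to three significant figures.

Retardation factor R = 1 + ρ_b·K_d/n = 1 + 1.51 × 3.2/0.30 = 17.11.
Sorption retards both mechanisms: v_R = v/R = 0.09001 m/day, D_R = D/R = 0.001496 m²/day.
Peak time from v_R²t² + 2D_R t − x² = 0: t = (√(D_R² + v_R²x²) − D_R)/v_R².
√(D_R² + v_R²x²) = √(0.001496² + 0.09001² × 307²) = 27.63; v_R² = 0.008102.
t = (27.63 − 0.001496)/0.008102 = 3410 days.

3410 days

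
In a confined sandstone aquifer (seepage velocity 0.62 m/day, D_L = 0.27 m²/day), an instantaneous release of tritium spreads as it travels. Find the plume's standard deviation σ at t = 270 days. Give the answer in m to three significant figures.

12.1 m

Dispersive spreading gives a Gaussian with σ² = 2Dt; advection only shifts the center.
σ = √(2 × 0.27 × 270) = 12.1 m.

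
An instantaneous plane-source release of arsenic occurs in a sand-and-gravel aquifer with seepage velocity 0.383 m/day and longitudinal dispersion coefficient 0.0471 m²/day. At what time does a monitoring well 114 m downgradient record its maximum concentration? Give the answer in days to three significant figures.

297 days

For the 1D instantaneous-source solution, setting ∂C/∂t = 0 at fixed x gives v²t² + 2Dt − x² = 0, so t = (√(D² + v²x²) − D)/v².
√(D² + v²x²) = √(0.0471² + 0.383² × 114²) = 43.66; v² = 0.146689.
t = (43.66 − 0.0471)/0.146689 = 297 days (vs. the pure-advection estimate x/v = 298 d).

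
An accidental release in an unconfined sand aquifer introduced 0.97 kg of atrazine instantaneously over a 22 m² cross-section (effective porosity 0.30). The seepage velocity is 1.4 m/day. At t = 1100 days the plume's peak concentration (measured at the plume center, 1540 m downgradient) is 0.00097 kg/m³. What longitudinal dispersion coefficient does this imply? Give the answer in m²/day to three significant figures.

1.66 m²/day

At the plume center C_max = M/(n_e·A·√(4πDt)), so D = M²/(4πt·(n_e·A·C_max)²).
n_e·A·C_max = 0.30 × 22 × 0.00097 = 0.006402 kg/m.
D = 0.97²/(4π × 1100 × 0.006402²) = 1.66 m²/day.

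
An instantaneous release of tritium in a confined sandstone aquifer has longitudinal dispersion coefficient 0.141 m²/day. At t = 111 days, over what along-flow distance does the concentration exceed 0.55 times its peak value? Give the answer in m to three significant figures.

The plume is Gaussian with σ = √(2Dt) = √(2 × 0.141 × 111) = 5.595 m.
C/C_peak = exp(−Δx²/(2σ²)) = 0.55 ⇒ Δx = σ·√(−2 ln 0.55) = 5.595 × 1.093 = 6.115 m.
Width = 2Δx = 12.2 m.

12.2 m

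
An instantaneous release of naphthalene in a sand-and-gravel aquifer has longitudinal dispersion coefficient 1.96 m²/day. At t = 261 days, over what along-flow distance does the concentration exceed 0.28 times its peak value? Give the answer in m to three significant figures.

102 m

The plume is Gaussian with σ = √(2Dt) = √(2 × 1.96 × 261) = 31.99 m.
C/C_peak = exp(−Δx²/(2σ²)) = 0.28 ⇒ Δx = σ·√(−2 ln 0.28) = 31.99 × 1.596 = 51.06 m.
Width = 2Δx = 102 m.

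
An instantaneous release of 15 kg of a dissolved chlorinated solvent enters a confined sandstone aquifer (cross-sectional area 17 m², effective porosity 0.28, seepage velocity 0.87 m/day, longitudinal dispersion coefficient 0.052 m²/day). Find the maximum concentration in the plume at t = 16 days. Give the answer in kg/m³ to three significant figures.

The peak of an instantaneous 1D plume sits at x = vt; there the Gaussian factor is 1 and C_max = M/(n_e·A·√(4πDt)), where n_e·A is the pore area the mass is dissolved in.
√(4πDt) = √(4π × 0.052 × 16) = 3.233 m, so C_max = 15/(0.28 × 17 × 3.233) = 0.975 kg/m³.

0.975 kg/m³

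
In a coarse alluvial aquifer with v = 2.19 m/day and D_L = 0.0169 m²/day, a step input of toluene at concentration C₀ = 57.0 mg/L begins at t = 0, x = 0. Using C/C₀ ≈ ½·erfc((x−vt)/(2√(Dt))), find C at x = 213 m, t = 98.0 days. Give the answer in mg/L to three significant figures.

46.4 mg/L

For a continuous step input, C/C₀ ≈ ½·erfc((x−vt)/(2√(Dt))).
vt = 2.19 × 98.0 = 214.62 m and 2√(Dt) = 2√(0.0169 × 98.0) = 2.574 m.
Argument (x−vt)/(2√(Dt)) = (213 − 214.62)/2.574 = -0.6294; ½·erfc(-0.6294) = 0.8133.
C = 57.0 × 0.8133 = 46.4 mg/L.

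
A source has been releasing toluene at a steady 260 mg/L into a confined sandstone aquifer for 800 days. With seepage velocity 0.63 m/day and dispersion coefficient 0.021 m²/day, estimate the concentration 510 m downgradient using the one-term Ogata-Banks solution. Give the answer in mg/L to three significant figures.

39.1 mg/L

For a continuous step input, C/C₀ ≈ ½·erfc((x−vt)/(2√(Dt))).
vt = 0.63 × 800 = 504 m and 2√(Dt) = 2√(0.021 × 800) = 8.198 m.
Argument (x−vt)/(2√(Dt)) = (510 − 504)/8.198 = 0.7319; ½·erfc(0.7319) = 0.1503.
C = 260 × 0.1503 = 39.1 mg/L.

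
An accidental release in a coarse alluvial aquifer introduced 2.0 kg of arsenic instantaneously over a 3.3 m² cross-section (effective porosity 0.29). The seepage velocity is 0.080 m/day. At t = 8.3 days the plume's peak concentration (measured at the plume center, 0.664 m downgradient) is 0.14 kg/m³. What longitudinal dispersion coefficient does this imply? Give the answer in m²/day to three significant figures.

At the plume center C_max = M/(n_e·A·√(4πDt)), so D = M²/(4πt·(n_e·A·C_max)²).
n_e·A·C_max = 0.29 × 3.3 × 0.14 = 0.1340 kg/m.
D = 2.0²/(4π × 8.3 × 0.1340²) = 2.14 m²/day.

2.14 m²/day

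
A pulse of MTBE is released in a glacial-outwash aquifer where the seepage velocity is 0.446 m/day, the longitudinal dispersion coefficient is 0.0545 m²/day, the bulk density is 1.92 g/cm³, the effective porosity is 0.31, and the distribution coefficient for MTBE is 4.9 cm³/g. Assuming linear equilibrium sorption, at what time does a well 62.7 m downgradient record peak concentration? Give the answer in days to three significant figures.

Retardation factor R = 1 + ρ_b·K_d/n = 1 + 1.92 × 4.9/0.31 = 31.35.
Sorption retards both mechanisms: v_R = v/R = 0.01423 m/day, D_R = D/R = 0.001738 m²/day.
Peak time from v_R²t² + 2D_R t − x² = 0: t = (√(D_R² + v_R²x²) − D_R)/v_R².
√(D_R² + v_R²x²) = √(0.001738² + 0.01423² × 62.7²) = 0.8922; v_R² = 0.0002025.
t = (0.8922 − 0.001738)/0.0002025 = 4400 days.

4400 days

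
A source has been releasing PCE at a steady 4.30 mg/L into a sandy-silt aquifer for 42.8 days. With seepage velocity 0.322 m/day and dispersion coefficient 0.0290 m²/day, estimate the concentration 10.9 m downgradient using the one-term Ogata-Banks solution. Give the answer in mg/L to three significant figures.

For a continuous step input, C/C₀ ≈ ½·erfc((x−vt)/(2√(Dt))).
vt = 0.322 × 42.8 = 13.7816 m and 2√(Dt) = 2√(0.0290 × 42.8) = 2.228 m.
Argument (x−vt)/(2√(Dt)) = (10.9 − 13.7816)/2.228 = -1.293; ½·erfc(-1.293) = 0.9663.
C = 4.30 × 0.9663 = 4.16 mg/L.

4.16 mg/L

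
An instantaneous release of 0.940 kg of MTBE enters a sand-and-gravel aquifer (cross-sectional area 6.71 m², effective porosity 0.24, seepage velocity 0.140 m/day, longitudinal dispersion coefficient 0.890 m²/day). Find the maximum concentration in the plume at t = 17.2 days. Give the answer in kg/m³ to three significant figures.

The peak of an instantaneous 1D plume sits at x = vt; there the Gaussian factor is 1 and C_max = M/(n_e·A·√(4πDt)), where n_e·A is the pore area the mass is dissolved in.
√(4πDt) = √(4π × 0.890 × 17.2) = 13.87 m, so C_max = 0.940/(0.24 × 6.71 × 13.87) = 0.0421 kg/m³.

0.0421 kg/m³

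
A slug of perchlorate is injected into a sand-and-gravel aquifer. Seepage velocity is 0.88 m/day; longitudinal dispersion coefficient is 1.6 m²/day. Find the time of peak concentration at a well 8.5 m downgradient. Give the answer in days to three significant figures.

7.81 days

For the 1D instantaneous-source solution, setting ∂C/∂t = 0 at fixed x gives v²t² + 2Dt − x² = 0, so t = (√(D² + v²x²) − D)/v².
√(D² + v²x²) = √(1.6² + 0.88² × 8.5²) = 7.649; v² = 0.7744.
t = (7.649 − 1.6)/0.7744 = 7.81 days (vs. the pure-advection estimate x/v = 9.66 d).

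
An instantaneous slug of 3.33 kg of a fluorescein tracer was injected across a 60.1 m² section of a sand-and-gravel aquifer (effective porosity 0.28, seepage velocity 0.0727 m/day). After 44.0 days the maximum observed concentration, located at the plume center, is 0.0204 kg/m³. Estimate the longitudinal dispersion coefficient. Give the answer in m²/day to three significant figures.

At the plume center C_max = M/(n_e·A·√(4πDt)), so D = M²/(4πt·(n_e·A·C_max)²).
n_e·A·C_max = 0.28 × 60.1 × 0.0204 = 0.3433 kg/m.
D = 3.33²/(4π × 44.0 × 0.3433²) = 0.170 m²/day.

0.170 m²/day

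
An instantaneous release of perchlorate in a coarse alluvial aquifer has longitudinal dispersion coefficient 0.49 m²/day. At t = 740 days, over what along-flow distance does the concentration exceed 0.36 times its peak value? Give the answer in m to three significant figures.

77.0 m

The plume is Gaussian with σ = √(2Dt) = √(2 × 0.49 × 740) = 26.93 m.
C/C_peak = exp(−Δx²/(2σ²)) = 0.36 ⇒ Δx = σ·√(−2 ln 0.36) = 26.93 × 1.429 = 38.48 m.
Width = 2Δx = 77.0 m.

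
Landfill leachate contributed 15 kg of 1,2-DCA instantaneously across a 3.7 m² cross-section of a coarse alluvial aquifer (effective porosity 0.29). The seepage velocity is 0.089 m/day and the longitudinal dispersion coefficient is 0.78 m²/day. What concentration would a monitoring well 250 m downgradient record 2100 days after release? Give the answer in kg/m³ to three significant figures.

0.0531 kg/m³

For an instantaneous plane source, C(x,t) = M/(n_e·A·√(4πDt)) · exp(−(x−vt)²/(4Dt)), with n_e·A the pore (flow) area.
Plume center vt = 0.089 × 2100 = 186.9 m, so the well at 250 m is 63.1 m downgradient of the peak.
√(4πDt) = 143.5 m, giving peak height M/(n_e·A·√(4πDt)) = 15/(0.29 × 3.7 × 143.5) = 0.09742 kg/m³.
(x−vt)²/(4Dt) = (63.1)²/(4 × 0.78 × 2100) = 0.6077; exp(−0.6077) = 0.5446.
C = 0.09742 × 0.5446 = 0.0531 kg/m³.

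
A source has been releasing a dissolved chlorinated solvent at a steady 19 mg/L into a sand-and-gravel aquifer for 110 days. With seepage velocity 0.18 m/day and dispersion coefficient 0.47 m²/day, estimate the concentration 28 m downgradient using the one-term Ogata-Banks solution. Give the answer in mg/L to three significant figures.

3.99 mg/L

For a continuous step input, C/C₀ ≈ ½·erfc((x−vt)/(2√(Dt))).
vt = 0.18 × 110 = 19.8 m and 2√(Dt) = 2√(0.47 × 110) = 14.38 m.
Argument (x−vt)/(2√(Dt)) = (28 − 19.8)/14.38 = 0.5702; ½·erfc(0.5702) = 0.2100.
C = 19 × 0.2100 = 3.99 mg/L.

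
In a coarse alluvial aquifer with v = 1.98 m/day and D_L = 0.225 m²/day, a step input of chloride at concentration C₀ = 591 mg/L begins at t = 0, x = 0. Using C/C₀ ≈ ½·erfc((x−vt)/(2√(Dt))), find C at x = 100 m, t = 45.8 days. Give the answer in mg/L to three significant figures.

For a continuous step input, C/C₀ ≈ ½·erfc((x−vt)/(2√(Dt))).
vt = 1.98 × 45.8 = 90.684 m and 2√(Dt) = 2√(0.225 × 45.8) = 6.420 m.
Argument (x−vt)/(2√(Dt)) = (100 − 90.684)/6.420 = 1.451; ½·erfc(1.451) = 0.02008.
C = 591 × 0.02008 = 11.9 mg/L.

11.9 mg/L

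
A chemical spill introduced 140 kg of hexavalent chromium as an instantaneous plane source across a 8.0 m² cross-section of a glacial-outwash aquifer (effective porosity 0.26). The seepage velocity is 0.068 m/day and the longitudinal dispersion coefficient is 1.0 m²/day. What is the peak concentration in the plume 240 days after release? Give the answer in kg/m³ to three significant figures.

1.23 kg/m³

The peak of an instantaneous 1D plume sits at x = vt; there the Gaussian factor is 1 and C_max = M/(n_e·A·√(4πDt)), where n_e·A is the pore area the mass is dissolved in.
√(4πDt) = √(4π × 1.0 × 240) = 54.92 m, so C_max = 140/(0.26 × 8.0 × 54.92) = 1.23 kg/m³.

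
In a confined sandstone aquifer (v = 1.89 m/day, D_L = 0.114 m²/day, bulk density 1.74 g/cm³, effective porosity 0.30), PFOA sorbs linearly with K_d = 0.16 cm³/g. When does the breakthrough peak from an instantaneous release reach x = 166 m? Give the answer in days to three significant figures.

169 days

Retardation factor R = 1 + ρ_b·K_d/n = 1 + 1.74 × 0.16/0.30 = 1.928.
Sorption retards both mechanisms: v_R = v/R = 0.9803 m/day, D_R = D/R = 0.05913 m²/day.
Peak time from v_R²t² + 2D_R t − x² = 0: t = (√(D_R² + v_R²x²) − D_R)/v_R².
√(D_R² + v_R²x²) = √(0.05913² + 0.9803² × 166²) = 162.7; v_R² = 0.9610.
t = (162.7 − 0.05913)/0.9610 = 169 days.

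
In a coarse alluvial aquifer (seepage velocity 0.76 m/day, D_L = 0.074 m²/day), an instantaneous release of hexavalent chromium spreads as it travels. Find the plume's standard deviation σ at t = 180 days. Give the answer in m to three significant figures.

Dispersive spreading gives a Gaussian with σ² = 2Dt; advection only shifts the center.
σ = √(2 × 0.074 × 180) = 5.16 m.

5.16 m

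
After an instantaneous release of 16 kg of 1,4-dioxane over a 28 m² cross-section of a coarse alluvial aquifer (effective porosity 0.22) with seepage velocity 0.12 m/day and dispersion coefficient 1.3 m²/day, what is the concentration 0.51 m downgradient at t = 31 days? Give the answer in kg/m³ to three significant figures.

For an instantaneous plane source, C(x,t) = M/(n_e·A·√(4πDt)) · exp(−(x−vt)²/(4Dt)), with n_e·A the pore (flow) area.
Plume center vt = 0.12 × 31 = 3.72 m, so the well at 0.51 m is 3.21 m upgradient of the peak.
√(4πDt) = 22.50 m, giving peak height M/(n_e·A·√(4πDt)) = 16/(0.22 × 28 × 22.50) = 0.1154 kg/m³.
(x−vt)²/(4Dt) = (-3.21)²/(4 × 1.3 × 31) = 0.06392; exp(−0.06392) = 0.9381.
C = 0.1154 × 0.9381 = 0.108 kg/m³.

0.108 kg/m³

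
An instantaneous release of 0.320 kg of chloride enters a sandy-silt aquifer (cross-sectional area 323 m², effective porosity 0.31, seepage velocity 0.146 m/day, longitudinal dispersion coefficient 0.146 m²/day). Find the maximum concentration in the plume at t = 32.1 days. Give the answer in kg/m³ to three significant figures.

The peak of an instantaneous 1D plume sits at x = vt; there the Gaussian factor is 1 and C_max = M/(n_e·A·√(4πDt)), where n_e·A is the pore area the mass is dissolved in.
√(4πDt) = √(4π × 0.146 × 32.1) = 7.674 m, so C_max = 0.320/(0.31 × 323 × 7.674) = 0.000416 kg/m³.

0.000416 kg/m³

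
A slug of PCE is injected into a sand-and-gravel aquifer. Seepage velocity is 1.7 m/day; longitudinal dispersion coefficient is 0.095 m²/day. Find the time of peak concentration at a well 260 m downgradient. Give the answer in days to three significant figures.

For the 1D instantaneous-source solution, setting ∂C/∂t = 0 at fixed x gives v²t² + 2Dt − x² = 0, so t = (√(D² + v²x²) − D)/v².
√(D² + v²x²) = √(0.095² + 1.7² × 260²) = 442.0; v² = 2.89.
t = (442.0 − 0.095)/2.89 = 153 days (vs. the pure-advection estimate x/v = 153 d).

153 days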